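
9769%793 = 253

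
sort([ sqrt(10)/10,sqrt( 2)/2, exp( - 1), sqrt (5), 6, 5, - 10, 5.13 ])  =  [  -  10, sqrt( 10 ) /10, exp(- 1), sqrt(2 ) /2,  sqrt( 5), 5,5.13,6]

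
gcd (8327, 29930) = 1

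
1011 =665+346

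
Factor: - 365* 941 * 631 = - 216726415 = - 5^1 *73^1*631^1*941^1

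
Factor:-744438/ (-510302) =372219/255151  =  3^1 * 13^(  -  1)*19^( - 1)*53^1 * 1033^( - 1)*2341^1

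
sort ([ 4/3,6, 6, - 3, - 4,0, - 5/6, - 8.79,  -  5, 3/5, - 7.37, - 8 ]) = [ - 8.79,-8, - 7.37, - 5,  -  4,-3, - 5/6 , 0,3/5,4/3,6,6] 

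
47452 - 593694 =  - 546242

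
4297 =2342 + 1955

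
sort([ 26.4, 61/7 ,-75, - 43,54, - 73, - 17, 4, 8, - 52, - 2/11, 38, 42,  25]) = [ - 75, - 73, - 52 ,-43, - 17, - 2/11,4,8,61/7, 25, 26.4,38,42,54]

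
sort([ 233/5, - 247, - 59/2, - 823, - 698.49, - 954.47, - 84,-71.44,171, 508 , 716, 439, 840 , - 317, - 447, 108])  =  [ - 954.47, - 823, - 698.49 , - 447,-317 , - 247, - 84, - 71.44, - 59/2, 233/5, 108, 171, 439,508, 716, 840 ] 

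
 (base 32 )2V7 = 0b101111100111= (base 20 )7C7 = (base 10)3047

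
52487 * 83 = 4356421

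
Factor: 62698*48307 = 2^1*7^1 *23^1*29^1*47^1*67^1 *103^1 = 3028752286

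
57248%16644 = 7316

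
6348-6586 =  - 238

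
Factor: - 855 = -3^2*5^1*19^1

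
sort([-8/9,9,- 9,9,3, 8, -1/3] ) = [-9 , - 8/9 , - 1/3,  3, 8, 9,9]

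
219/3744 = 73/1248 = 0.06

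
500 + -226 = 274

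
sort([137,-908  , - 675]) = [ - 908, - 675, 137] 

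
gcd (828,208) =4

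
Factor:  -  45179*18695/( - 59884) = 844621405/59884=   2^( - 2 )*5^1*11^( - 1 )*1361^ ( - 1 )*3739^1*45179^1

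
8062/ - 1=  - 8062 + 0/1 = - 8062.00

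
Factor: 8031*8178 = 2^1 * 3^2*29^1*47^1*2677^1 = 65677518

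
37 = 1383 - 1346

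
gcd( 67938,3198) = 78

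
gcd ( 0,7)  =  7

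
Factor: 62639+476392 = 3^1 * 353^1 * 509^1 =539031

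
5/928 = 5/928= 0.01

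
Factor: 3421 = 11^1 * 311^1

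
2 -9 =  - 7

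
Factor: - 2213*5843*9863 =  - 127534103417=- 7^1  *1409^1*2213^1 * 5843^1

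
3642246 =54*67449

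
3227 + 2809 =6036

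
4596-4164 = 432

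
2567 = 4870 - 2303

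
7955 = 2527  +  5428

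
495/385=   1 + 2/7=1.29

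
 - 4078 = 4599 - 8677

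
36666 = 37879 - 1213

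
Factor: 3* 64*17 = 2^6*3^1 *17^1 = 3264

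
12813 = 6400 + 6413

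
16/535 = 16/535=0.03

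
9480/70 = 948/7= 135.43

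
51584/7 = 7369 + 1/7 =7369.14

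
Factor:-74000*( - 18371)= 1359454000 = 2^4* 5^3*37^1 * 18371^1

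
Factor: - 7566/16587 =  - 26/57 = - 2^1*3^( - 1 ) * 13^1 *19^( - 1)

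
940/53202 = 470/26601 = 0.02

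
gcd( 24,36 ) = 12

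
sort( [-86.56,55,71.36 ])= [ - 86.56,55, 71.36]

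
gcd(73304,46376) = 1496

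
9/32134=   9/32134 = 0.00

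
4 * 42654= 170616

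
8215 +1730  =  9945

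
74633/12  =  6219+5/12 = 6219.42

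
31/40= 31/40= 0.78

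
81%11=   4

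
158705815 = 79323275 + 79382540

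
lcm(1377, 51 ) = 1377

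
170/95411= 170/95411= 0.00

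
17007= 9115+7892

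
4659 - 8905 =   -  4246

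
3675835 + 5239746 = 8915581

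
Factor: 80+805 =885=3^1*5^1*59^1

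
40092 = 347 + 39745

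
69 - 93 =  - 24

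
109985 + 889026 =999011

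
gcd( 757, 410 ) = 1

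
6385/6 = 6385/6 = 1064.17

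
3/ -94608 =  - 1 + 31535/31536 = - 0.00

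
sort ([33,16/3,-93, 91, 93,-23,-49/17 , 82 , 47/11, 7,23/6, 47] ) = [ -93, - 23, - 49/17, 23/6, 47/11,  16/3,7,33,47,82,91, 93 ]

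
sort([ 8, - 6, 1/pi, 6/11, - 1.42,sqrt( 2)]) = [ - 6, - 1.42, 1/pi,6/11, sqrt( 2),8 ]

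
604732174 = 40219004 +564513170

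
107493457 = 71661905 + 35831552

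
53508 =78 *686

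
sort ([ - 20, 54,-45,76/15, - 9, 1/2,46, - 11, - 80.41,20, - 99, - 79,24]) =[ - 99, - 80.41, -79,  -  45, - 20, - 11, - 9, 1/2, 76/15, 20,24,46,54 ] 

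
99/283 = 99/283 = 0.35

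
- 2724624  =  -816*3339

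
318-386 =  - 68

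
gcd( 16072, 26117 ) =2009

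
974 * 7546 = 7349804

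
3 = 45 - 42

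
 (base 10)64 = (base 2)1000000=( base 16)40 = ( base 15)44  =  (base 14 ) 48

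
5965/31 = 192+ 13/31 =192.42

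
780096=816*956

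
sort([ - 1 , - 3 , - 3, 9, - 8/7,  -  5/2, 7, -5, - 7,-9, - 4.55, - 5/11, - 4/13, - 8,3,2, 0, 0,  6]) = [- 9,-8, - 7,  -  5,  -  4.55, - 3, - 3, - 5/2,-8/7, - 1, - 5/11 , - 4/13,0, 0,  2, 3, 6, 7, 9]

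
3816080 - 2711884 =1104196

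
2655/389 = 6 + 321/389  =  6.83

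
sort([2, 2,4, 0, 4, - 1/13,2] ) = [ - 1/13,0, 2,2,2 , 4,4]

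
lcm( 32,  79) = 2528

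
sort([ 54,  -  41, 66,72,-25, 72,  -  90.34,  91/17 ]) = [ - 90.34, - 41,-25, 91/17, 54, 66, 72,72]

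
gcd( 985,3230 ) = 5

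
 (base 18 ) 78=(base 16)86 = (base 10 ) 134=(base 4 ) 2012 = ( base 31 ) 4a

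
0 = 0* 67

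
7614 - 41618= - 34004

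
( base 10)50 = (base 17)2G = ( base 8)62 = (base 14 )38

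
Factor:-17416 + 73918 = 56502 = 2^1*3^2 * 43^1*73^1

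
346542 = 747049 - 400507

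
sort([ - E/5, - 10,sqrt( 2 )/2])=[-10, - E/5 , sqrt ( 2) /2 ]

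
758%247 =17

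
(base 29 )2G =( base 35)24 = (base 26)2m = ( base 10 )74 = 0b1001010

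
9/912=3/304 = 0.01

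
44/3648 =11/912=0.01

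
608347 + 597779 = 1206126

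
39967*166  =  6634522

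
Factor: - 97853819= - 7^1*17^1*19^1*113^1*383^1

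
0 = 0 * 91212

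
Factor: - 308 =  - 2^2*7^1*11^1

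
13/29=13/29 = 0.45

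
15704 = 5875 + 9829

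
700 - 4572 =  - 3872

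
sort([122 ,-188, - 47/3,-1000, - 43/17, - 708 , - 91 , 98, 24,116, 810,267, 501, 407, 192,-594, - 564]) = [-1000, - 708, - 594, - 564, - 188, - 91, - 47/3, - 43/17,24,  98, 116, 122, 192, 267, 407, 501,810 ] 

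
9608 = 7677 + 1931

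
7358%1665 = 698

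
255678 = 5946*43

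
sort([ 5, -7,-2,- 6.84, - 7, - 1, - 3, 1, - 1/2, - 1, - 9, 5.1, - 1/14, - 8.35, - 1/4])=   [-9, - 8.35, - 7 , - 7, - 6.84,- 3, - 2,-1, - 1, - 1/2,-1/4 , -1/14, 1,5,  5.1]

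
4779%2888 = 1891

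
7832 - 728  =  7104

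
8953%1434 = 349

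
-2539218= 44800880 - 47340098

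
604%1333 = 604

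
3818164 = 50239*76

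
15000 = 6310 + 8690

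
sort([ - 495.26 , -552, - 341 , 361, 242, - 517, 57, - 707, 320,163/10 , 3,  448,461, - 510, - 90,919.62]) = [ - 707 , - 552 , - 517 , - 510, - 495.26, -341, - 90,  3,163/10, 57, 242, 320,361, 448, 461,919.62]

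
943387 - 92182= 851205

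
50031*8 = 400248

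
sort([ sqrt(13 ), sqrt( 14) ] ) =[ sqrt( 13 ), sqrt(14) ]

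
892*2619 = 2336148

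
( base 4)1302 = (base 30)3O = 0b1110010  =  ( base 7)222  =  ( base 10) 114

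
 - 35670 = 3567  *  ( - 10)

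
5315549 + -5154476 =161073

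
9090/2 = 4545 =4545.00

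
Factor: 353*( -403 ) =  - 13^1*31^1 * 353^1 = -142259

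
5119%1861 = 1397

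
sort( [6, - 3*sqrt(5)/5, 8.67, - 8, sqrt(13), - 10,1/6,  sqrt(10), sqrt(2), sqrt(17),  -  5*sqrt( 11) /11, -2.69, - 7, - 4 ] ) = [ - 10,-8, - 7, - 4,-2.69 , - 5*sqrt(11)/11,-3*sqrt( 5 )/5, 1/6, sqrt(2 ) , sqrt( 10), sqrt(13 ), sqrt(17 ), 6, 8.67]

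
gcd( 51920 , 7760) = 80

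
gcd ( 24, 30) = 6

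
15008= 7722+7286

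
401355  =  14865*27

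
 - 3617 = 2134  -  5751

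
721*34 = 24514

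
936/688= 1 + 31/86=1.36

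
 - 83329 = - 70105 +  - 13224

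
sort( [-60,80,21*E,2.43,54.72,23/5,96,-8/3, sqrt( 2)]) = [ - 60, - 8/3,sqrt( 2 ),2.43,23/5, 54.72,21* E, 80,96 ]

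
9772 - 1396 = 8376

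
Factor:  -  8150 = -2^1*5^2*163^1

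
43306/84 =515+23/42 =515.55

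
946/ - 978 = -1 + 16/489 = - 0.97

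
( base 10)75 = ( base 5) 300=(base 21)3C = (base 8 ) 113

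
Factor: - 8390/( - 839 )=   2^1*5^1 = 10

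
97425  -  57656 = 39769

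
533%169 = 26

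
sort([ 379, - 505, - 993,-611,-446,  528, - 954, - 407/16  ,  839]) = [ - 993 ,  -  954, - 611,  -  505, - 446, - 407/16, 379, 528, 839]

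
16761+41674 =58435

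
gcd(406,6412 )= 14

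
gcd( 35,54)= 1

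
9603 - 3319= 6284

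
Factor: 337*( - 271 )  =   - 271^1 * 337^1=- 91327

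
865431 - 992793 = - 127362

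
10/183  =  10/183 = 0.05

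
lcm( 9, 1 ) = 9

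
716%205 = 101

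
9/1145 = 9/1145 = 0.01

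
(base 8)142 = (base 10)98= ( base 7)200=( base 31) 35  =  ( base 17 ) 5d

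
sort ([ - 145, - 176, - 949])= [ - 949 ,- 176, - 145]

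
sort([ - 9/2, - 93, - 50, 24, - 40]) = [-93, - 50, - 40, - 9/2, 24]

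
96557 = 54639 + 41918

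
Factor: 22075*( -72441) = -1599135075 = -  3^3*5^2*883^1 * 2683^1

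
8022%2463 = 633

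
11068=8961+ 2107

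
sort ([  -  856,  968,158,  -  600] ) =[-856,-600, 158, 968 ] 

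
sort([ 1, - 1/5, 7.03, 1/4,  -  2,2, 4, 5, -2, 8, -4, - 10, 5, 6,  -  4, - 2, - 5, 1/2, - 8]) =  [-10, - 8, -5, - 4, - 4, - 2, - 2, - 2,  -  1/5,  1/4,1/2,  1,2,  4, 5 , 5,  6, 7.03 , 8]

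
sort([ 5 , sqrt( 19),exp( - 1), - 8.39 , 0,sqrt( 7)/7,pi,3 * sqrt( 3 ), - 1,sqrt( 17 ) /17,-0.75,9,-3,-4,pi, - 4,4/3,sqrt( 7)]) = [ - 8.39, - 4, - 4,-3,-1 ,  -  0.75, 0  ,  sqrt( 17) /17, exp( - 1),sqrt(7 )/7, 4/3,sqrt( 7),pi , pi,sqrt( 19), 5,3 * sqrt( 3),9]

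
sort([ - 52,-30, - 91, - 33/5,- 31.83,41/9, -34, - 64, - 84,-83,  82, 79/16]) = [-91, -84,-83, -64, - 52,  -  34, -31.83,- 30,- 33/5,41/9  ,  79/16,82] 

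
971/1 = 971= 971.00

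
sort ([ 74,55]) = [55 , 74 ] 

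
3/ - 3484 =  - 1 + 3481/3484 =- 0.00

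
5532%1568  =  828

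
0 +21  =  21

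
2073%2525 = 2073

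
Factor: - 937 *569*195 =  - 103964835=- 3^1*5^1*13^1*569^1 * 937^1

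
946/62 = 15 +8/31 = 15.26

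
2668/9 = 2668/9 = 296.44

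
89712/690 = 14952/115 = 130.02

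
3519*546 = 1921374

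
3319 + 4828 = 8147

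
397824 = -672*(  -  592)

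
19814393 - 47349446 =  - 27535053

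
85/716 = 85/716  =  0.12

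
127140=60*2119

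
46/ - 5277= - 1 + 5231/5277  =  - 0.01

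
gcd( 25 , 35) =5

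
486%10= 6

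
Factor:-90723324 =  -2^2*3^1*41^1*97^1 * 1901^1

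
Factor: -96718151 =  - 17^1*19^1*23^1*47^1 * 277^1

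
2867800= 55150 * 52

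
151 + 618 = 769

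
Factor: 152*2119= 322088 = 2^3*13^1 * 19^1 * 163^1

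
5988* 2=11976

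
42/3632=21/1816 = 0.01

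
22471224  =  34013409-11542185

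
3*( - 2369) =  - 7107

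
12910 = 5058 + 7852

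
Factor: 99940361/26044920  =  2^( - 3)*3^(  -  2)  *  5^(  -  1)*11^( - 1 )*19^1*97^1*211^1*257^1*6577^( - 1) 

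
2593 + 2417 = 5010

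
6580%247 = 158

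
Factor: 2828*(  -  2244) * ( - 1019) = 2^4 * 3^1*7^1 * 11^1*17^1*101^1*1019^1 = 6466606608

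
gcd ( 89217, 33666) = 3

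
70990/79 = 898+48/79 = 898.61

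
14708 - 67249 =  - 52541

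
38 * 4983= 189354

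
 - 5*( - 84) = 420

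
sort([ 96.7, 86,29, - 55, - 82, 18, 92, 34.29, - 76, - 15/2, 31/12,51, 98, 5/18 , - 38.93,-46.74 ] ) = [ - 82,-76, - 55,  -  46.74, - 38.93, - 15/2, 5/18, 31/12,  18,29, 34.29,51,86, 92,96.7,98 ]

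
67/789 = 67/789 =0.08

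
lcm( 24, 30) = 120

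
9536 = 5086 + 4450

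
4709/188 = 4709/188 = 25.05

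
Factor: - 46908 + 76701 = 29793  =  3^1*9931^1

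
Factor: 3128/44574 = 4/57 =2^2*3^ (- 1) * 19^( - 1 ) 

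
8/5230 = 4/2615=0.00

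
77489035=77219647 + 269388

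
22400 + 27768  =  50168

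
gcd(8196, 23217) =3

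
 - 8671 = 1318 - 9989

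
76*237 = 18012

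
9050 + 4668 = 13718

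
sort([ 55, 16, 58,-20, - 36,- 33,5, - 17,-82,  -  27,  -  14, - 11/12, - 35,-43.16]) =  [- 82, - 43.16, - 36, - 35, - 33,- 27,  -  20, - 17,- 14,-11/12,5,16,  55 , 58]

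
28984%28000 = 984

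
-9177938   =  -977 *9394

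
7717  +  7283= 15000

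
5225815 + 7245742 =12471557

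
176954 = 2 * 88477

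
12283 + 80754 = 93037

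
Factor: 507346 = 2^1*7^2 * 31^1*167^1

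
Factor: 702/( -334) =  - 351/167=- 3^3 * 13^1 * 167^( - 1) 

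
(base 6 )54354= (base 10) 7486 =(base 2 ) 1110100111110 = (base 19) 11e0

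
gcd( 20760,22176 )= 24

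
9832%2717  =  1681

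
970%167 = 135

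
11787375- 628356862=-616569487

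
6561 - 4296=2265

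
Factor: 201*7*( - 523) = -3^1*7^1*67^1*523^1 = - 735861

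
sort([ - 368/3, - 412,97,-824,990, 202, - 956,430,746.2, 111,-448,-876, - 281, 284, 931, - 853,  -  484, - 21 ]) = [-956, - 876,-853,  -  824,-484, - 448, - 412, - 281, - 368/3 , - 21,97,111,  202,284,430,746.2, 931,  990 ] 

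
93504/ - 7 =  - 93504/7 = - 13357.71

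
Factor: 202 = 2^1* 101^1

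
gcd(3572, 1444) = 76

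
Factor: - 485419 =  - 11^1*44129^1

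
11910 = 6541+5369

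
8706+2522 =11228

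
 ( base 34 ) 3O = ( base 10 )126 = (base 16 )7E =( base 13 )99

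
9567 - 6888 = 2679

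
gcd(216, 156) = 12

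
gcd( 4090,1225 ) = 5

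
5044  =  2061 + 2983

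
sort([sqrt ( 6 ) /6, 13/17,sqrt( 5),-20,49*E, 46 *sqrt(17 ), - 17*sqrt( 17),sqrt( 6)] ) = [-17 * sqrt( 17 ),  -  20,sqrt( 6)/6 , 13/17 , sqrt( 5 ) , sqrt ( 6 ),49*E,46 *sqrt( 17) ]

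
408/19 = 21 + 9/19 = 21.47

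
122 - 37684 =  - 37562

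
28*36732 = 1028496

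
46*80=3680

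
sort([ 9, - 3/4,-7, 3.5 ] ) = [ - 7, - 3/4,3.5, 9]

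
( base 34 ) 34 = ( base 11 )97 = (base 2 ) 1101010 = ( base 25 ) 46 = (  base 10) 106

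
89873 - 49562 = 40311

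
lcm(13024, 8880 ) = 195360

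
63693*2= 127386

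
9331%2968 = 427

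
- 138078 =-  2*69039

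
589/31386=589/31386 =0.02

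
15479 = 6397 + 9082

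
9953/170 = 58 + 93/170 =58.55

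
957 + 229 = 1186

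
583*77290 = 45060070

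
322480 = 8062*40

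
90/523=90/523 = 0.17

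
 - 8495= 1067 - 9562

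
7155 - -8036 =15191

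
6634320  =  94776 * 70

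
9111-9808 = -697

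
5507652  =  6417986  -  910334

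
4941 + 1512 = 6453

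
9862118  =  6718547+3143571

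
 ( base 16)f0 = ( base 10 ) 240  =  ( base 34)72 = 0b11110000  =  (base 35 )6u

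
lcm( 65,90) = 1170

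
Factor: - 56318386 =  - 2^1*1709^1*16477^1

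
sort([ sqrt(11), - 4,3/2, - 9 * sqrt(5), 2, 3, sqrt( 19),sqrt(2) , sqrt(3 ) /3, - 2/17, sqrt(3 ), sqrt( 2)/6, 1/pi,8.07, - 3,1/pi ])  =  [ - 9*sqrt( 5) , - 4, - 3, - 2/17,sqrt( 2)/6,  1/pi,1/pi, sqrt(3 )/3,sqrt( 2 ),3/2,sqrt(3),2,3,sqrt(11), sqrt(19),8.07]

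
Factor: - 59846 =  - 2^1*23^1*1301^1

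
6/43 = 6/43=   0.14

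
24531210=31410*781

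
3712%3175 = 537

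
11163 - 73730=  - 62567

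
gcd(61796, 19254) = 2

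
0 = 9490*0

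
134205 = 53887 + 80318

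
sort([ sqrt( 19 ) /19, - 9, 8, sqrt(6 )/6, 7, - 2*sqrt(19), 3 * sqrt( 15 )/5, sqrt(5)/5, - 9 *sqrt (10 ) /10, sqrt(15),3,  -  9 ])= [-9,-9, - 2*sqrt(19 ), - 9*sqrt( 10)/10, sqrt(19)/19 , sqrt( 6) /6, sqrt(5 )/5 , 3*sqrt(15)/5, 3, sqrt( 15) , 7, 8]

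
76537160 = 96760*791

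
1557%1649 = 1557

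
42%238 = 42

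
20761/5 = 4152  +  1/5  =  4152.20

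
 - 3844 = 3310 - 7154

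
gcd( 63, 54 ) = 9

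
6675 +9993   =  16668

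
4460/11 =4460/11 = 405.45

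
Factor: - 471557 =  - 269^1*1753^1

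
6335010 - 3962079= 2372931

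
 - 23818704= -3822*6232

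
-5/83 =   -  1 + 78/83 = -  0.06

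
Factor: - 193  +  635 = 442 = 2^1*13^1*17^1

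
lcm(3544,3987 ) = 31896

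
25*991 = 24775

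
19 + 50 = 69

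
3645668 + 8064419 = 11710087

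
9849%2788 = 1485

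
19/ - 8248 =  - 1 + 8229/8248 = -0.00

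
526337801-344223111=182114690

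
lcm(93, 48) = 1488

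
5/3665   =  1/733 = 0.00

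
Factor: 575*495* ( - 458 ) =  - 130358250 = - 2^1 * 3^2*5^3 * 11^1*  23^1*229^1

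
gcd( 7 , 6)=1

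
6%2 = 0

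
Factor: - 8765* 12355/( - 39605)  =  21658315/7921 = 5^1*7^1*89^( - 2)*353^1*1753^1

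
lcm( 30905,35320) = 247240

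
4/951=4/951= 0.00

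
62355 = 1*62355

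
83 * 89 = 7387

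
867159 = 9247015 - 8379856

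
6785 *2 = 13570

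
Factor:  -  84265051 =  - 13^1*6481927^1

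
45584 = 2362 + 43222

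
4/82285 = 4/82285 = 0.00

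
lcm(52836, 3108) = 52836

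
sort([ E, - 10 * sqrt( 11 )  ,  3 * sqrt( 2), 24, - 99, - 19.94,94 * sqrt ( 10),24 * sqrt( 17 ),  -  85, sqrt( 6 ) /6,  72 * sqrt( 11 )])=[ - 99, - 85, - 10*sqrt( 11), - 19.94,sqrt( 6)/6, E, 3 * sqrt( 2),24, 24*sqrt(17), 72*sqrt( 11),94*sqrt( 10)]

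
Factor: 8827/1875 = 3^(  -  1 )*5^(- 4)*7^1*13^1* 97^1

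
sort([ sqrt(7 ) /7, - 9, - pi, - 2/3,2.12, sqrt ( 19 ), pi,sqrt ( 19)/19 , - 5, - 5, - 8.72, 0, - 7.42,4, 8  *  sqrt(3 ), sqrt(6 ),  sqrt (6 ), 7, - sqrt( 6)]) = [ - 9,-8.72,-7.42, - 5, - 5, - pi, - sqrt(6), - 2/3,0,sqrt( 19 ) /19,sqrt ( 7) /7,2.12, sqrt( 6), sqrt ( 6),pi, 4, sqrt( 19),7 , 8*sqrt(3 )] 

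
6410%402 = 380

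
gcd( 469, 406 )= 7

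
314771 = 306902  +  7869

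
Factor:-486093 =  - 3^1*311^1*521^1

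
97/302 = 97/302= 0.32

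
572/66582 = 286/33291=   0.01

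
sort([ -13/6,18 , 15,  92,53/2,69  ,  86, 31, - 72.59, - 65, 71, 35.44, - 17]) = [ - 72.59, - 65 ,- 17,-13/6,15, 18,53/2, 31, 35.44, 69,71, 86,92]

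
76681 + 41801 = 118482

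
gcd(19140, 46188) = 12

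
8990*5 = 44950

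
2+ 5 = 7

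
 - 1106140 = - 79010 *14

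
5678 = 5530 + 148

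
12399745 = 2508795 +9890950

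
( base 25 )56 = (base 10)131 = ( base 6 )335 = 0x83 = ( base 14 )95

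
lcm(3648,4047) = 259008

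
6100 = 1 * 6100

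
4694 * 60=281640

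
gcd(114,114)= 114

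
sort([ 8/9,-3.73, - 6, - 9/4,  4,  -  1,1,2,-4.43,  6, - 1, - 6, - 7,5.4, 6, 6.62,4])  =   [ - 7, - 6,-6, -4.43,  -  3.73,-9/4, - 1, - 1,8/9,1, 2, 4, 4,  5.4,6,6, 6.62]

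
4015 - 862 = 3153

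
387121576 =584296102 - 197174526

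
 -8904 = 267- 9171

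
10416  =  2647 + 7769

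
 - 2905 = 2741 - 5646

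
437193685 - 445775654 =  - 8581969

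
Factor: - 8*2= - 2^4 = - 16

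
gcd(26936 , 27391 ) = 91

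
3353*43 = 144179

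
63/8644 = 63/8644 = 0.01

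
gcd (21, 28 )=7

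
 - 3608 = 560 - 4168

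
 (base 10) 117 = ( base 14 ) 85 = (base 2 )1110101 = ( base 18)69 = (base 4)1311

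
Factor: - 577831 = - 577831^1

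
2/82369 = 2/82369= 0.00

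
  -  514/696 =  - 257/348 = -  0.74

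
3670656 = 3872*948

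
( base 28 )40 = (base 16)70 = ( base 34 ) 3A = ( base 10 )112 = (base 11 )A2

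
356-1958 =-1602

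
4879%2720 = 2159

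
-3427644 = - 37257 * 92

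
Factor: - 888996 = -2^2*3^1*23^1 * 3221^1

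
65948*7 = 461636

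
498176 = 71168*7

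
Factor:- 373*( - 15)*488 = 2^3*3^1*5^1*61^1 * 373^1 = 2730360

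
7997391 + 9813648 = 17811039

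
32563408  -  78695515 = -46132107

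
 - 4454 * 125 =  - 556750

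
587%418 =169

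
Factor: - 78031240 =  - 2^3*5^1*7^1*43^1*6481^1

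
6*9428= 56568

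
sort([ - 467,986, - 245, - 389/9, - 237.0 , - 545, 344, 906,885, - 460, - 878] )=[-878, - 545,  -  467, - 460, -245, - 237.0, - 389/9, 344, 885,906,986 ]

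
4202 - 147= 4055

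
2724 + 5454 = 8178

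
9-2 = 7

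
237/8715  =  79/2905 = 0.03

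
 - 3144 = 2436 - 5580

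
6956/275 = 6956/275= 25.29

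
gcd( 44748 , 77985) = 9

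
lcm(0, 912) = 0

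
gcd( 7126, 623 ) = 7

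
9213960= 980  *9402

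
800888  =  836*958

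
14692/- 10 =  - 7346/5  =  - 1469.20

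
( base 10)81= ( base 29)2n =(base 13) 63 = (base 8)121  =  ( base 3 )10000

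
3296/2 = 1648 = 1648.00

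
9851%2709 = 1724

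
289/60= 4 + 49/60 = 4.82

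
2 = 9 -7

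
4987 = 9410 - 4423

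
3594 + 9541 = 13135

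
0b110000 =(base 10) 48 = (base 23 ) 22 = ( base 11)44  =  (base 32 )1g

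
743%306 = 131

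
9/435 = 3/145 = 0.02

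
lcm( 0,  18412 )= 0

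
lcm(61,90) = 5490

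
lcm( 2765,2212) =11060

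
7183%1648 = 591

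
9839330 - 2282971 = 7556359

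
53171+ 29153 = 82324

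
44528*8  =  356224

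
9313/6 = 9313/6 = 1552.17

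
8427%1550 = 677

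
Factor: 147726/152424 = 2^( - 2 )* 73^ (-1)*283^1 = 283/292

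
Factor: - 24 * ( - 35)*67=2^3*3^1*5^1*7^1*67^1 = 56280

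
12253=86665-74412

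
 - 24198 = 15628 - 39826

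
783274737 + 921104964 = 1704379701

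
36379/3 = 36379/3 = 12126.33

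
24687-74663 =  - 49976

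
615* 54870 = 33745050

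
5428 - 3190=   2238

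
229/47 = 4  +  41/47  =  4.87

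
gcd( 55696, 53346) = 2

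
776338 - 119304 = 657034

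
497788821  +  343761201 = 841550022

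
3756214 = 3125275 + 630939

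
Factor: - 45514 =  - 2^1*7^1 * 3251^1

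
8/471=8/471 = 0.02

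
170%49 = 23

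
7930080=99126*80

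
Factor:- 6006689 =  - 13^1*367^1*1259^1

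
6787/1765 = 6787/1765=3.85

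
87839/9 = 87839/9 = 9759.89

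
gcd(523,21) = 1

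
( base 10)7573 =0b1110110010101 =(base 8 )16625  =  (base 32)7cl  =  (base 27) aad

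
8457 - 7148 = 1309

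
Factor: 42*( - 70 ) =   -  2^2*3^1*5^1*7^2 = -2940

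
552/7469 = 552/7469 =0.07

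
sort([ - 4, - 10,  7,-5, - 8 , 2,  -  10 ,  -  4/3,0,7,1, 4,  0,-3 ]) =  [ -10, - 10, - 8,-5, - 4, - 3, -4/3, 0,0,1,2,4,7,  7 ] 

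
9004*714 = 6428856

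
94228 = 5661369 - 5567141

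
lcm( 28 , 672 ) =672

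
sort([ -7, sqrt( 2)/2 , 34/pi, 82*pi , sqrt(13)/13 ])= [ - 7,  sqrt (13) /13,sqrt(  2 ) /2 , 34/pi, 82*  pi]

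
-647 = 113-760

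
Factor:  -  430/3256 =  - 215/1628 = -2^ ( - 2)*5^1* 11^( - 1 )*37^( - 1 )*43^1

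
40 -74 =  - 34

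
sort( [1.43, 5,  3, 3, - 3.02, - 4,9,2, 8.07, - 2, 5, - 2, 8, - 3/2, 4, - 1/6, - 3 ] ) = [-4, - 3.02,-3 , - 2, - 2,- 3/2, - 1/6, 1.43, 2,3,3, 4,5,5 , 8  ,  8.07, 9]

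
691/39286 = 691/39286 = 0.02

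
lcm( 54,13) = 702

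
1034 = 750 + 284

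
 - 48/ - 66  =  8/11=0.73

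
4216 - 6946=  - 2730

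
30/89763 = 10/29921 = 0.00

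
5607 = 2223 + 3384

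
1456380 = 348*4185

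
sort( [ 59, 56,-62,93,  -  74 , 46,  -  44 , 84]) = [ - 74, - 62,-44,46, 56,59, 84, 93]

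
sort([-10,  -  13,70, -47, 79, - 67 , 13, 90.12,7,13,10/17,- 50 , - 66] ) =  [ - 67, - 66, - 50, - 47,  -  13, -10,10/17 , 7,13,13,  70,79,90.12] 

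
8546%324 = 122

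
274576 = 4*68644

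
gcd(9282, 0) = 9282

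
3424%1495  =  434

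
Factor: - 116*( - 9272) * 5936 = 2^9*7^1*19^1*29^1*53^1 * 61^1 = 6384476672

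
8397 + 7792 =16189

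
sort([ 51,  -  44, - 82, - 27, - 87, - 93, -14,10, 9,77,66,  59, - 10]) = [  -  93, - 87  , - 82, - 44,  -  27, - 14, - 10,9 , 10, 51,59,66, 77]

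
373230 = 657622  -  284392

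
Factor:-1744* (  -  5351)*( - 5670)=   -  2^5*3^4*5^1 * 7^1*109^1*5351^1 = - 52913256480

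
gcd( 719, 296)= 1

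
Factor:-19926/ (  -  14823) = 82/61 = 2^1*41^1*61^( - 1) 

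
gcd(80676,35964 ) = 972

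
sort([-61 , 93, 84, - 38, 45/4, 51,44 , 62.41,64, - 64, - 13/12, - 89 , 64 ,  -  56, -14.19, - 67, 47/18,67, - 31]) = [ - 89, - 67 , - 64, - 61, - 56 , - 38, - 31, - 14.19,-13/12,47/18, 45/4, 44,51, 62.41, 64,64,67, 84, 93 ]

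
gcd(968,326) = 2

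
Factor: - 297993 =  - 3^1*17^1*5843^1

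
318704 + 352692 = 671396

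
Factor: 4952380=2^2*5^1*193^1*1283^1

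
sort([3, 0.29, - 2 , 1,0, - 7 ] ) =[ - 7, - 2, 0, 0.29,1,3] 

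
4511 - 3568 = 943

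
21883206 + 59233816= 81117022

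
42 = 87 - 45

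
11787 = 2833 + 8954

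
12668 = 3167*4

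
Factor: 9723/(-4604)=  -  2^( - 2)*3^1*7^1*463^1*1151^(-1)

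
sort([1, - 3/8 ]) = [ - 3/8, 1] 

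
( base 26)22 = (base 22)2A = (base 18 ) 30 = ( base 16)36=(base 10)54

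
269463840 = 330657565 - 61193725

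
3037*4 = 12148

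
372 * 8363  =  3111036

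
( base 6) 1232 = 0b100110100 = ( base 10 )308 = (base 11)260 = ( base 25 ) C8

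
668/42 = 334/21 = 15.90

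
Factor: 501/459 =167/153 = 3^(- 2)*17^(-1 )*167^1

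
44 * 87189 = 3836316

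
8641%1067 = 105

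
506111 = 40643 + 465468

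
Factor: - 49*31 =-1519 = - 7^2*31^1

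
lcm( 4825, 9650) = 9650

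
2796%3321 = 2796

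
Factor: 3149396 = 2^2*97^1*8117^1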